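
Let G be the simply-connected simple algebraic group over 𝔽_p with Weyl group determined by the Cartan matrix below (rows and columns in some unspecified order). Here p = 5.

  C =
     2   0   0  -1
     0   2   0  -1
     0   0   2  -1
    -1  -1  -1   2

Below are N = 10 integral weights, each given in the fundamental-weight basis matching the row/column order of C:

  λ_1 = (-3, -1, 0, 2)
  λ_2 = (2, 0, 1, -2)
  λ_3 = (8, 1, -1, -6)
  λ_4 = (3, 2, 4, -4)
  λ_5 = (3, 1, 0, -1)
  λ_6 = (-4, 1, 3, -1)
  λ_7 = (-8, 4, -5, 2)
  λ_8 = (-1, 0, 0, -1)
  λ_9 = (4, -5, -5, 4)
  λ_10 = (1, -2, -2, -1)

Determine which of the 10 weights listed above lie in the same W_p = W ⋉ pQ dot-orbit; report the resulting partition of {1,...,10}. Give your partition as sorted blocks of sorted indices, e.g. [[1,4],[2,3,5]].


Dynkin diagram of C (from the 6 off-diagonal −1 entries): D_4.

Each λ_j+ρ reduced to Ā_5; 4-tuples below use C's row order:

  [1] (2, 0, 1, 1);  [2] (2, 0, 1, 1);  [3] (0, 1, 1, 0);  [4] (0, 1, 1, 0);  [5] (2, 0, 1, 1);  [6] (0, 1, 1, 1);  [7] (2, 0, 1, 1);  [8] (0, 1, 1, 0);  [9] (0, 1, 1, 0);  [10] (0, 1, 1, 0)

These 10 weights hit 3 W_5-dot-orbits; sizes (4, 5, 1):

[[1, 2, 5, 7], [3, 4, 8, 9, 10], [6]]


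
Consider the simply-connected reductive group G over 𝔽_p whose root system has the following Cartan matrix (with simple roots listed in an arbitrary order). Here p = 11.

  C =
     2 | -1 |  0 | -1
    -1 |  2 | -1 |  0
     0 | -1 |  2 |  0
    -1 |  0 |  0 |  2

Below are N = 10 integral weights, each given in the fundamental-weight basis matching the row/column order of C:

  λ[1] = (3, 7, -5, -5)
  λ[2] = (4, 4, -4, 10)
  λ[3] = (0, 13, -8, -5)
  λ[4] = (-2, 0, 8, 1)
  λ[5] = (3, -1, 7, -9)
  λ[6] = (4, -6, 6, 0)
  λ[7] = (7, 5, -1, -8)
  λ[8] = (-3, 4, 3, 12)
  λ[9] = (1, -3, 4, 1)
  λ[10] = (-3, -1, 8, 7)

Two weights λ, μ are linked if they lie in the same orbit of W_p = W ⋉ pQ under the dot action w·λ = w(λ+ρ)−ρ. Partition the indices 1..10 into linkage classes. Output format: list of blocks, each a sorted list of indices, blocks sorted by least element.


Type A_4, rank 4, |W|=120; reorder rows/cols to standard.

Ā_11 reps of the 10 weights (A_4, coords as presented):

    [1] (0, 4, 3, 3)
    [2] (0, 5, 2, 1)
    [3] (0, 4, 3, 3)
    [4] (1, 0, 9, 1)
    [5] (0, 4, 3, 3)
    [6] (0, 5, 2, 1)
    [7] (1, 3, 3, 4)
    [8] (0, 2, 3, 2)
    [9] (0, 2, 3, 2)
    [10] (0, 2, 3, 2)

Partition of {1..10} into 5 W_11-dot-orbits:

[[1, 3, 5], [2, 6], [4], [7], [8, 9, 10]]


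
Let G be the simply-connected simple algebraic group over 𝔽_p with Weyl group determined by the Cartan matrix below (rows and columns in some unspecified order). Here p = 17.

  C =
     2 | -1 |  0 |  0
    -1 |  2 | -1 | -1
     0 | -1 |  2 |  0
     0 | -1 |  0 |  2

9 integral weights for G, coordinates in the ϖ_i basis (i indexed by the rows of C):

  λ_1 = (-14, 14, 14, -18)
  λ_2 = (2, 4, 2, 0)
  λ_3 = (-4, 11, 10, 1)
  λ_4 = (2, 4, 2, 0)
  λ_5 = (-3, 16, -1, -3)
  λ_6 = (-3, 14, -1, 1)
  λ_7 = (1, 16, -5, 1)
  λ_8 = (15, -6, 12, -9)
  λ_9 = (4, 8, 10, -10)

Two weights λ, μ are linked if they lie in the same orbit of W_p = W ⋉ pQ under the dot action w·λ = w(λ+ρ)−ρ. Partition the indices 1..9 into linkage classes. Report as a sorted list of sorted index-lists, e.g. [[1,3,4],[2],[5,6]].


D_4 Cartan matrix, 4 simple roots permuted; ρ=(1,1,1,1).

Folding the 9 weights λ_j+ρ into Ā_17 (reps in the given 4-coord order):

  1: (2, 0, 0, 2)
  2: (3, 5, 3, 1)
  3: (2, 3, 0, 3)
  4: (3, 5, 3, 1)
  5: (2, 0, 0, 2)
  6: (2, 0, 0, 2)
  7: (2, 0, 0, 2)
  8: (3, 1, 0, 5)
  9: (3, 5, 3, 1)

Partition of {1..9} into 4 W_17-dot-orbits:

[[1, 5, 6, 7], [2, 4, 9], [3], [8]]


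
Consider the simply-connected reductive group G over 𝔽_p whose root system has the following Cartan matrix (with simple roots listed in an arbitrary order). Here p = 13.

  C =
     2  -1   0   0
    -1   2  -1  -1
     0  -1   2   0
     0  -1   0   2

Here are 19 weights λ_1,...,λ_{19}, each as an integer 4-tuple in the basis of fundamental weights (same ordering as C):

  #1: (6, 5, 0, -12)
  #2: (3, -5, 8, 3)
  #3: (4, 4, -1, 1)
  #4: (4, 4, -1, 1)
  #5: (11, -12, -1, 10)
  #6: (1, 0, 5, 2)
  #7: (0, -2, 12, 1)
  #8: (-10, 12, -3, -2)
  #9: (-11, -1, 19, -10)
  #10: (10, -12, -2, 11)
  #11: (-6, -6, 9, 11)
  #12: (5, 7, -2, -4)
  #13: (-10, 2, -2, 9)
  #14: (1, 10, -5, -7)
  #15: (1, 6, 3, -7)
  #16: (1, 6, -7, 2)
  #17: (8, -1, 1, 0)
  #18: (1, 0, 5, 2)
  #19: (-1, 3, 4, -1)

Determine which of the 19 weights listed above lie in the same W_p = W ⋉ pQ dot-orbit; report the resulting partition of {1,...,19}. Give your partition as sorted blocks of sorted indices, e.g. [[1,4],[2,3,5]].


Root system D_4: the 4×4 matrix C matches after relabeling.

λ_j+ρ reflected into Ā_13 (⟨·,θ^∨⟩≤13); 4-tuples as given:

    [1] (2, 0, 4, 6)
    [2] (0, 4, 5, 0)
    [3] (5, 1, 0, 2)
    [4] (5, 1, 0, 2)
    [5] (1, 0, 11, 0)
    [6] (2, 1, 6, 3)
    [7] (1, 0, 11, 0)
    [8] (9, 0, 2, 1)
    [9] (2, 1, 6, 3)
    [10] (1, 0, 11, 0)
    [11] (5, 1, 0, 2)
    [12] (5, 1, 0, 2)
    [13] (2, 1, 6, 3)
    [14] (2, 0, 4, 6)
    [15] (2, 0, 4, 6)
    [16] (2, 1, 6, 3)
    [17] (9, 0, 2, 1)
    [18] (2, 1, 6, 3)
    [19] (0, 4, 5, 0)

Linkage partition of the 19 weights (6 classes, p=13):

[[1, 14, 15], [2, 19], [3, 4, 11, 12], [5, 7, 10], [6, 9, 13, 16, 18], [8, 17]]


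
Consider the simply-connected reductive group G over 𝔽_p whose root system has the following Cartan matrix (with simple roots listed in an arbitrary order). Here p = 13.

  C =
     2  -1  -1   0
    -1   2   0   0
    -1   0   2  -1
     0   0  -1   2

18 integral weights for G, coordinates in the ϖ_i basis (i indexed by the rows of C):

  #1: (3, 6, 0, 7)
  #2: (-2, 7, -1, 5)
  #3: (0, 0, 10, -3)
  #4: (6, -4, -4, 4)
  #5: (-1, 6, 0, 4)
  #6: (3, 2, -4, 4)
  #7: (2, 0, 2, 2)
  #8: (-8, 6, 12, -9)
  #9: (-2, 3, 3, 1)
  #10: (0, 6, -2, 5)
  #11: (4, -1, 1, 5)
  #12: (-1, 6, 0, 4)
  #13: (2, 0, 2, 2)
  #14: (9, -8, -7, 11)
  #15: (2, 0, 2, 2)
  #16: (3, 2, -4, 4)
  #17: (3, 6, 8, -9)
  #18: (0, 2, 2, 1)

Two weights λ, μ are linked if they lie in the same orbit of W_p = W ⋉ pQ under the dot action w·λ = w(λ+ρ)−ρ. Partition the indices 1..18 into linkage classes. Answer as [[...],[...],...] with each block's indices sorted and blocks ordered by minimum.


Cartan matrix: type A_4 (|W|=120); un-permuting the 4 rows.

Each λ_j+ρ reduced to Ā_13; 4-tuples below use C's row order:

  [1] (4, 0, 1, 1)
  [2] (0, 7, 1, 5)
  [3] (1, 1, 9, 2)
  [4] (1, 3, 3, 2)
  [5] (0, 7, 1, 5)
  [6] (1, 3, 3, 2)
  [7] (3, 1, 3, 3)
  [8] (5, 0, 2, 6)
  [9] (1, 3, 3, 2)
  [10] (0, 7, 1, 5)
  [11] (5, 0, 2, 6)
  [12] (0, 7, 1, 5)
  [13] (3, 1, 3, 3)
  [14] (3, 1, 3, 3)
  [15] (3, 1, 3, 3)
  [16] (1, 3, 3, 2)
  [17] (4, 0, 1, 1)
  [18] (1, 3, 3, 2)

Linkage partition of the 18 weights (6 classes, p=13):

[[1, 17], [2, 5, 10, 12], [3], [4, 6, 9, 16, 18], [7, 13, 14, 15], [8, 11]]


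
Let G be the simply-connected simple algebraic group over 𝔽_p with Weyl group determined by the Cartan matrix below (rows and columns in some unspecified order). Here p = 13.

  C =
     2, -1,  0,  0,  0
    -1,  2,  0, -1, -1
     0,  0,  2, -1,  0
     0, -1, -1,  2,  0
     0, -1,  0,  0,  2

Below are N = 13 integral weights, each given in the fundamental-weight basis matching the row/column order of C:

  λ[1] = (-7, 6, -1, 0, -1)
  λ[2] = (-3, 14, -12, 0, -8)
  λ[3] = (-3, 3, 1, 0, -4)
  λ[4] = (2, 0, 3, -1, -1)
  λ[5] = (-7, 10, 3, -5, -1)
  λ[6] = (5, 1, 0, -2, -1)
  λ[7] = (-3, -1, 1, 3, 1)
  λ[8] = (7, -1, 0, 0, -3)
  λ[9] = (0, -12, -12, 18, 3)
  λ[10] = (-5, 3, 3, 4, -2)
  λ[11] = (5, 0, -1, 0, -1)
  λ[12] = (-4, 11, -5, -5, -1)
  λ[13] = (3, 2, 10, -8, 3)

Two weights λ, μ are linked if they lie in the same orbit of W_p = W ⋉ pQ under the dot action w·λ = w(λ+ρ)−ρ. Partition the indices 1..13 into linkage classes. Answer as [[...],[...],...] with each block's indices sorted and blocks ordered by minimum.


Dynkin diagram of C (from the 8 off-diagonal −1 entries): D_5.

Folding the 13 weights λ_j+ρ into Ā_13 (reps in the given 5-coord order):

  λ_1+ρ ↦ (6, 1, 0, 1, 0) · λ_2+ρ ↦ (1, 1, 2, 0, 2) · λ_3+ρ ↦ (1, 1, 2, 0, 2) · λ_4+ρ ↦ (3, 1, 4, 0, 0) · λ_5+ρ ↦ (6, 1, 0, 1, 0) · λ_6+ρ ↦ (6, 1, 0, 1, 0) · λ_7+ρ ↦ (0, 2, 2, 2, 0) · λ_8+ρ ↦ (6, 1, 0, 1, 0) · λ_9+ρ ↦ (1, 1, 2, 0, 2) · λ_10+ρ ↦ (3, 1, 4, 0, 0) · λ_11+ρ ↦ (6, 1, 0, 1, 0) · λ_12+ρ ↦ (3, 1, 4, 0, 0) · λ_13+ρ ↦ (0, 2, 2, 2, 0)

The 13 indices split into 4 linkage classes (same alcove rep ⇔ same W_13-dot-orbit):

[[1, 5, 6, 8, 11], [2, 3, 9], [4, 10, 12], [7, 13]]


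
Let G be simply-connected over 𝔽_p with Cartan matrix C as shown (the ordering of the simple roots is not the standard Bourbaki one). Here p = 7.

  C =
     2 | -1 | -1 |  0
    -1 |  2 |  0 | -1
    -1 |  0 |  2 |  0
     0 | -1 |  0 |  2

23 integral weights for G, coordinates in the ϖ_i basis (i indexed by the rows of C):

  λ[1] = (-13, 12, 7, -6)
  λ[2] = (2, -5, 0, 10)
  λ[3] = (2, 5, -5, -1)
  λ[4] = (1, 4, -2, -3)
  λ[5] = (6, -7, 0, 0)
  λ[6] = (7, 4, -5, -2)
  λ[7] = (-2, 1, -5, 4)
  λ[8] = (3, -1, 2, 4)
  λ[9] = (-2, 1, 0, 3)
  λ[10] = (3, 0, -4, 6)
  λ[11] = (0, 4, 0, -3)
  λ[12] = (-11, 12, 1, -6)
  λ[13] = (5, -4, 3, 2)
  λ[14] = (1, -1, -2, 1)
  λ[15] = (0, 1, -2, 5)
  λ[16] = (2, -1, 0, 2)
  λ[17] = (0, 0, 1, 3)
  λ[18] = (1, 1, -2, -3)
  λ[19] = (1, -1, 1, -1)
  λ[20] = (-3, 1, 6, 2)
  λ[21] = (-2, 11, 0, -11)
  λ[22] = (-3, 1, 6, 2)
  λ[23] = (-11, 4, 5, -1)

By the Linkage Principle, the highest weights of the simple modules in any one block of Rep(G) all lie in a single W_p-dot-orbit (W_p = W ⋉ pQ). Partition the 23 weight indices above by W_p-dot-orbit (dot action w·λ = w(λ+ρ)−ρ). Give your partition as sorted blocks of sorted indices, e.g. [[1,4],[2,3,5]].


Cartan matrix: type A_4 (|W|=120); un-permuting the 4 rows.

W_7-reps of the 23 weights in Ā_7 (same 4-coord order as C):

    1: (1, 1, 1, 3)
    2: (3, 0, 1, 3)
    3: (1, 3, 1, 2)
    4: (1, 3, 1, 2)
    5: (1, 1, 0, 4)
    6: (1, 1, 1, 3)
    7: (1, 3, 1, 2)
    8: (2, 0, 2, 0)
    9: (1, 1, 0, 4)
    10: (1, 0, 1, 2)
    11: (1, 3, 1, 2)
    12: (1, 0, 1, 2)
    13: (3, 0, 1, 3)
    14: (1, 0, 1, 2)
    15: (1, 1, 0, 4)
    16: (3, 0, 1, 3)
    17: (1, 1, 1, 3)
    18: (1, 0, 1, 2)
    19: (2, 0, 2, 0)
    20: (2, 0, 2, 0)
    21: (1, 3, 1, 2)
    22: (2, 0, 2, 0)
    23: (1, 0, 1, 2)

Linkage partition of the 23 weights (6 classes, p=7):

[[1, 6, 17], [2, 13, 16], [3, 4, 7, 11, 21], [5, 9, 15], [8, 19, 20, 22], [10, 12, 14, 18, 23]]


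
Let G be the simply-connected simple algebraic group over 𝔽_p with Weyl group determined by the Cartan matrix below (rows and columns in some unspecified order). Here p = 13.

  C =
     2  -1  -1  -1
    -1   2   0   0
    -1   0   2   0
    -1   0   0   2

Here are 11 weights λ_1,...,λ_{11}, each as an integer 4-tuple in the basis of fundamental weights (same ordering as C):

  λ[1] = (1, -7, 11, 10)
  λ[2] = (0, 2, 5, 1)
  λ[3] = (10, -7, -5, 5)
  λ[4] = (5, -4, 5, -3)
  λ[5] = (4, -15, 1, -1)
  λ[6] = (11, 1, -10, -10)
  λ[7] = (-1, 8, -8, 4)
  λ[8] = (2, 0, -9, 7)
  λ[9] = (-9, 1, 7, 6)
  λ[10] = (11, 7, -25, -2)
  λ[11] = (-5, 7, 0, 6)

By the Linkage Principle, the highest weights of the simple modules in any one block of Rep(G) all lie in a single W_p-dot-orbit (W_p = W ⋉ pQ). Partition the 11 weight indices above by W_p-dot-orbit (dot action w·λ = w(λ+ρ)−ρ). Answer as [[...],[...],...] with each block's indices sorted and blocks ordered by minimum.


C ↔ D_4 under row/col permutation; |W(D_4)| = 192.

Folding the 11 weights λ_j+ρ into Ā_13 (reps in the given 4-coord order):

  λ_1 → (1, 6, 0, 1);  λ_2 → (1, 3, 6, 2);  λ_3 → (4, 2, 0, 2);  λ_4 → (1, 3, 6, 2);  λ_5 → (4, 2, 0, 2);  λ_6 → (1, 4, 3, 3);  λ_7 → (4, 2, 0, 2);  λ_8 → (1, 4, 3, 3);  λ_9 → (1, 6, 0, 1);  λ_10 → (1, 6, 0, 1);  λ_11 → (1, 4, 3, 3)

The 11 indices split into 4 linkage classes (same alcove rep ⇔ same W_13-dot-orbit):

[[1, 9, 10], [2, 4], [3, 5, 7], [6, 8, 11]]


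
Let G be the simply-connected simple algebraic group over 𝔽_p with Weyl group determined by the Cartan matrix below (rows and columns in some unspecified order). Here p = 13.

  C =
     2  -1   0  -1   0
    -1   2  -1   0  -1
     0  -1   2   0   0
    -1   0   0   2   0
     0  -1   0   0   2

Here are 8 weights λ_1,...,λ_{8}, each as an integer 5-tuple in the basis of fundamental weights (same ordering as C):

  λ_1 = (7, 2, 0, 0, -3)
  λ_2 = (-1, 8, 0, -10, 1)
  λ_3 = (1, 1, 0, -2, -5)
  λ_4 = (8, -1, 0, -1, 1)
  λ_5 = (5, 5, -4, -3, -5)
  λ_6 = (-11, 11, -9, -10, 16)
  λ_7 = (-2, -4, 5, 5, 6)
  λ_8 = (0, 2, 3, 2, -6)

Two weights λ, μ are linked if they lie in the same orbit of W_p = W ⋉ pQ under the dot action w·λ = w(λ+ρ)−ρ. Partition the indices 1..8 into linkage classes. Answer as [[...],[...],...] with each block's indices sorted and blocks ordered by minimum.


Root system D_5: the 5×5 matrix C matches after relabeling.

Alcove-folded reps (p=13, 8 weights, presented ϖ-order):

  λ_1+ρ ↦ (1, 0, 1, 0, 2)
  λ_2+ρ ↦ (1, 0, 1, 0, 2)
  λ_3+ρ ↦ (1, 0, 1, 0, 2)
  λ_4+ρ ↦ (1, 0, 1, 0, 2)
  λ_5+ρ ↦ (1, 1, 2, 2, 3)
  λ_6+ρ ↦ (1, 1, 2, 2, 3)
  λ_7+ρ ↦ (1, 1, 2, 2, 3)
  λ_8+ρ ↦ (1, 1, 2, 2, 3)

Partition of {1..8} into 2 W_13-dot-orbits:

[[1, 2, 3, 4], [5, 6, 7, 8]]


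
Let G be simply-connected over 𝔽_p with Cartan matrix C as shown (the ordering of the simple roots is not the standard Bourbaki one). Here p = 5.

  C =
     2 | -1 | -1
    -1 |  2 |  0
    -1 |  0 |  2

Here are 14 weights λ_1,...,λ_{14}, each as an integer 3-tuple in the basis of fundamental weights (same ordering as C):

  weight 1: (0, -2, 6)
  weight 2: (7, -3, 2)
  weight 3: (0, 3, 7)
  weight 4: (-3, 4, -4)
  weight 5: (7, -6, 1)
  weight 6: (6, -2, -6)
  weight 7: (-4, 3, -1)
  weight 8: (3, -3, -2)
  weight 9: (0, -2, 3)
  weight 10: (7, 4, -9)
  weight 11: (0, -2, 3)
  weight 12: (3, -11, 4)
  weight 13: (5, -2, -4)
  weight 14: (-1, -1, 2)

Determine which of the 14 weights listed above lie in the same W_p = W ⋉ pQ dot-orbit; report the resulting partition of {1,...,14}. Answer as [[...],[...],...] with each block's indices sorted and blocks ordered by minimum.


C ↔ A_3 under row/col permutation; |W(A_3)| = 24.

Alcove-folded reps (p=5, 14 weights, presented ϖ-order):

  1: (2, 0, 2)
  2: (1, 2, 1)
  3: (0, 1, 3)
  4: (3, 0, 2)
  5: (0, 0, 3)
  6: (0, 1, 3)
  7: (0, 1, 3)
  8: (1, 2, 1)
  9: (0, 1, 4)
  10: (0, 0, 3)
  11: (0, 1, 4)
  12: (0, 1, 4)
  13: (2, 0, 2)
  14: (0, 0, 3)

Partition of {1..14} into 6 W_5-dot-orbits:

[[1, 13], [2, 8], [3, 6, 7], [4], [5, 10, 14], [9, 11, 12]]


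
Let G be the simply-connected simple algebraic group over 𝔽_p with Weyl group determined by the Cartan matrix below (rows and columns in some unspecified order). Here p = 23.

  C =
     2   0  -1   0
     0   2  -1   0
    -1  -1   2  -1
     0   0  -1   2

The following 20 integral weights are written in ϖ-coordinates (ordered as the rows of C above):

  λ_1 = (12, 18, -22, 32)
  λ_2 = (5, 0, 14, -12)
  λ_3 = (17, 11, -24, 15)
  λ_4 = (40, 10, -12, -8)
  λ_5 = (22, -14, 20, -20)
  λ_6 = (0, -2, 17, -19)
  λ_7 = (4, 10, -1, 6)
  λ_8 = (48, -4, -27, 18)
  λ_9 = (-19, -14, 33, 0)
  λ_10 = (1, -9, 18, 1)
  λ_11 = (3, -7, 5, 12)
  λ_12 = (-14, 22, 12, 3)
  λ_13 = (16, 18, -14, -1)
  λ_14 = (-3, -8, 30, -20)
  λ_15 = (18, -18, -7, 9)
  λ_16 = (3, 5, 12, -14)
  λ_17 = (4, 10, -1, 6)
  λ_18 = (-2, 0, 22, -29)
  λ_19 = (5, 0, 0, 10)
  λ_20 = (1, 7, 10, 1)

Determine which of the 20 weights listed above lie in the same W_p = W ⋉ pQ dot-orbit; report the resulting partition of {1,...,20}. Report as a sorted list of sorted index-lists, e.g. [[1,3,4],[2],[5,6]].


Root system D_4: the 4×4 matrix C matches after relabeling.

W_23-reps of the 20 weights in Ā_23 (same 4-coord order as C):

  λ_1+ρ ↦ (2, 8, 0, 2)
  λ_2+ρ ↦ (6, 1, 1, 11)
  λ_3+ρ ↦ (5, 11, 0, 7)
  λ_4+ρ ↦ (5, 11, 0, 7)
  λ_5+ρ ↦ (2, 8, 0, 2)
  λ_6+ρ ↦ (0, 0, 1, 17)
  λ_7+ρ ↦ (5, 11, 0, 7)
  λ_8+ρ ↦ (3, 3, 0, 13)
  λ_9+ρ ↦ (6, 1, 1, 11)
  λ_10+ρ ↦ (2, 8, 0, 2)
  λ_11+ρ ↦ (4, 6, 0, 13)
  λ_12+ρ ↦ (4, 6, 0, 13)
  λ_13+ρ ↦ (4, 6, 0, 13)
  λ_14+ρ ↦ (6, 1, 1, 11)
  λ_15+ρ ↦ (4, 6, 0, 13)
  λ_16+ρ ↦ (4, 6, 0, 13)
  λ_17+ρ ↦ (5, 11, 0, 7)
  λ_18+ρ ↦ (0, 0, 1, 17)
  λ_19+ρ ↦ (6, 1, 1, 11)
  λ_20+ρ ↦ (2, 8, 0, 2)

The 20 indices split into 6 linkage classes (same alcove rep ⇔ same W_23-dot-orbit):

[[1, 5, 10, 20], [2, 9, 14, 19], [3, 4, 7, 17], [6, 18], [8], [11, 12, 13, 15, 16]]


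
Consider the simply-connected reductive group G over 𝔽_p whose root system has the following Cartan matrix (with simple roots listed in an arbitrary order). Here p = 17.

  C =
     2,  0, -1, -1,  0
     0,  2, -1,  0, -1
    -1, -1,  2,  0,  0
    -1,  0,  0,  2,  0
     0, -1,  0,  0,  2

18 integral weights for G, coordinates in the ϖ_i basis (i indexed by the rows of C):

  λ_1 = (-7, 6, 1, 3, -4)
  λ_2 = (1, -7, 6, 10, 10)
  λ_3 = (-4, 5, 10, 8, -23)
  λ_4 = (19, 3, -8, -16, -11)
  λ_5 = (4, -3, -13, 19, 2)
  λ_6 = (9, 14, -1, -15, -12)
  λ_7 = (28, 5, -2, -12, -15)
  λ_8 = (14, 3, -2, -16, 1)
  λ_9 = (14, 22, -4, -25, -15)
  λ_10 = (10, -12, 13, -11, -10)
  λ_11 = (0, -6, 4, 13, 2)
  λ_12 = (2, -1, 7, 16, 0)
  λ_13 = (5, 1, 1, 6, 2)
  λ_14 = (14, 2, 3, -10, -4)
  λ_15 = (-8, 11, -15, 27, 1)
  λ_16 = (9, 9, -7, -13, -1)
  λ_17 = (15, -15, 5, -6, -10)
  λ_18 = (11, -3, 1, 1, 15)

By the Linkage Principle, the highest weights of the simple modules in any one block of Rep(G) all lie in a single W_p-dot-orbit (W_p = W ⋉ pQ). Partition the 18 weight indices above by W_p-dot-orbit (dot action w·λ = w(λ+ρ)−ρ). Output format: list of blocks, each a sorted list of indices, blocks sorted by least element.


Type A_5, rank 5, |W|=720; reorder rows/cols to standard.

Ā_17 reps of the 18 weights (A_5, coords as presented):

    1: (0, 0, 4, 2, 3)
    2: (2, 3, 1, 3, 3)
    3: (0, 8, 3, 5, 0)
    4: (6, 2, 2, 4, 0)
    5: (2, 3, 1, 3, 3)
    6: (0, 0, 4, 2, 3)
    7: (0, 8, 3, 5, 0)
    8: (1, 2, 0, 11, 1)
    9: (2, 3, 1, 3, 3)
    10: (2, 3, 1, 3, 3)
    11: (1, 2, 0, 11, 1)
    12: (0, 8, 3, 5, 0)
    13: (6, 2, 2, 4, 0)
    14: (6, 2, 2, 4, 0)
    15: (6, 2, 2, 4, 0)
    16: (6, 2, 2, 4, 0)
    17: (0, 8, 3, 5, 0)
    18: (1, 2, 0, 11, 1)

5 distinct reps among the 18 weights ⇒ 5 W_17-linkage classes:

[[1, 6], [2, 5, 9, 10], [3, 7, 12, 17], [4, 13, 14, 15, 16], [8, 11, 18]]


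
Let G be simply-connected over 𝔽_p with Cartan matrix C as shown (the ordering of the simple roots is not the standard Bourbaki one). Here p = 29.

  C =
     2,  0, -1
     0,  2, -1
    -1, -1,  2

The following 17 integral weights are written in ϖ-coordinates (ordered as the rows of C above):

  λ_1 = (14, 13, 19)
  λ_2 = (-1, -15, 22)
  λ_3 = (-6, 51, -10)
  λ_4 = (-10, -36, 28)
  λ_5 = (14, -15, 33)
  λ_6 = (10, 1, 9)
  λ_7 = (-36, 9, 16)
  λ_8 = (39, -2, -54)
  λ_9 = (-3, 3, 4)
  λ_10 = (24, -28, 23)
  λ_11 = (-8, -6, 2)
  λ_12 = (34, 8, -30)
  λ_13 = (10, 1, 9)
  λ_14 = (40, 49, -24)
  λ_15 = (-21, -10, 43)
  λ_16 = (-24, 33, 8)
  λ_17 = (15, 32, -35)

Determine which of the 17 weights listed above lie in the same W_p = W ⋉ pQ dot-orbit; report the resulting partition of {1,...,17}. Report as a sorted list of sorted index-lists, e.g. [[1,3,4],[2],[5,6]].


Cartan matrix: type A_3 (|W|=24); un-permuting the 3 rows.

Alcove-folded reps (p=29, 17 weights, presented ϖ-order):

  [1] (5, 6, 9) · [2] (0, 14, 9) · [3] (5, 6, 9) · [4] (0, 14, 9) · [5] (5, 6, 9) · [6] (11, 2, 10) · [7] (11, 2, 10) · [8] (13, 4, 11) · [9] (2, 4, 3) · [10] (2, 4, 3) · [11] (2, 4, 3) · [12] (0, 14, 9) · [13] (11, 2, 10) · [14] (11, 2, 10) · [15] (5, 6, 9) · [16] (5, 6, 9) · [17] (13, 4, 11)

These 17 weights hit 5 W_29-dot-orbits; sizes (5, 3, 4, 2, 3):

[[1, 3, 5, 15, 16], [2, 4, 12], [6, 7, 13, 14], [8, 17], [9, 10, 11]]


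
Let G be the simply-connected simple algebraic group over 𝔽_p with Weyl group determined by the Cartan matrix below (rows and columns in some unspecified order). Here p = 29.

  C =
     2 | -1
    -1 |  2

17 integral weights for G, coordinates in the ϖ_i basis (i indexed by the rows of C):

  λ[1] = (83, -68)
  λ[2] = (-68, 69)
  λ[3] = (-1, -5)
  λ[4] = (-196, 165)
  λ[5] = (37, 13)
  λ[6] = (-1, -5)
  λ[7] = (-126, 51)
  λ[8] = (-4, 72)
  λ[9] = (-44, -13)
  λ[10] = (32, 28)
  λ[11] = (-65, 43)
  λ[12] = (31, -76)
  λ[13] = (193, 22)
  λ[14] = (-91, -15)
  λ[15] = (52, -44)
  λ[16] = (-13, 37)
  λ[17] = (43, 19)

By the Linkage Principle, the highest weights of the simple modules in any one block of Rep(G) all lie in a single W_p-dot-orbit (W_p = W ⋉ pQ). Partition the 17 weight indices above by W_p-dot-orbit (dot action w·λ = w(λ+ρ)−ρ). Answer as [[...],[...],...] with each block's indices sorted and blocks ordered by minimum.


Root system A_2: the 2×2 matrix C matches after relabeling.

Alcove-folded reps (p=29, 17 weights, presented ϖ-order):

  λ_1 → (3, 17);  λ_2 → (3, 17);  λ_3 → (4, 0);  λ_4 → (8, 21);  λ_5 → (6, 9);  λ_6 → (4, 0);  λ_7 → (6, 9);  λ_8 → (14, 3);  λ_9 → (14, 3);  λ_10 → (4, 0);  λ_11 → (6, 9);  λ_12 → (14, 3);  λ_13 → (6, 9);  λ_14 → (14, 3);  λ_15 → (14, 5);  λ_16 → (3, 17);  λ_17 → (6, 9)

Partition of {1..17} into 6 W_29-dot-orbits:

[[1, 2, 16], [3, 6, 10], [4], [5, 7, 11, 13, 17], [8, 9, 12, 14], [15]]


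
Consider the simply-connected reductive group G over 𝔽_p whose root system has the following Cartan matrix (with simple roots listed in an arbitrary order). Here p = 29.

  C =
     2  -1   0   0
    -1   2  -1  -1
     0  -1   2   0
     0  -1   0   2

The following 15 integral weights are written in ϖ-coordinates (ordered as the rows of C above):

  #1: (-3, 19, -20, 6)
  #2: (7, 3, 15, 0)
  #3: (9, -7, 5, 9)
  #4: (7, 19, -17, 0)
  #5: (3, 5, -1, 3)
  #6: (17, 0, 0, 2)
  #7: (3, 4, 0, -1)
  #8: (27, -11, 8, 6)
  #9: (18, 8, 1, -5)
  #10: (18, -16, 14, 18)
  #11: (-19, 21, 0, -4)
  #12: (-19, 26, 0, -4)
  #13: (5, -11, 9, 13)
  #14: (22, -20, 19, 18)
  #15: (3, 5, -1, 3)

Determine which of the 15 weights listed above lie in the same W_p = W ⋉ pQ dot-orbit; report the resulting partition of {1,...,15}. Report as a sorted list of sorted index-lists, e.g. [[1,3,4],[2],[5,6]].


Cartan matrix: type D_4 (|W|=192); un-permuting the 4 rows.

λ_j+ρ reflected into Ā_29 (⟨·,θ^∨⟩≤29); 4-tuples as given:

  1: (1, 1, 18, 6)
  2: (8, 0, 16, 1)
  3: (4, 6, 0, 4)
  4: (8, 0, 16, 1)
  5: (4, 6, 0, 4)
  6: (18, 1, 1, 3)
  7: (4, 5, 1, 0)
  8: (18, 1, 1, 3)
  9: (18, 1, 1, 3)
  10: (4, 6, 0, 4)
  11: (18, 1, 1, 3)
  12: (18, 1, 1, 3)
  13: (4, 6, 0, 4)
  14: (4, 5, 1, 0)
  15: (4, 6, 0, 4)

Grouping the 15 weights by Ā_29-representative: 5 linkage classes.

[[1], [2, 4], [3, 5, 10, 13, 15], [6, 8, 9, 11, 12], [7, 14]]


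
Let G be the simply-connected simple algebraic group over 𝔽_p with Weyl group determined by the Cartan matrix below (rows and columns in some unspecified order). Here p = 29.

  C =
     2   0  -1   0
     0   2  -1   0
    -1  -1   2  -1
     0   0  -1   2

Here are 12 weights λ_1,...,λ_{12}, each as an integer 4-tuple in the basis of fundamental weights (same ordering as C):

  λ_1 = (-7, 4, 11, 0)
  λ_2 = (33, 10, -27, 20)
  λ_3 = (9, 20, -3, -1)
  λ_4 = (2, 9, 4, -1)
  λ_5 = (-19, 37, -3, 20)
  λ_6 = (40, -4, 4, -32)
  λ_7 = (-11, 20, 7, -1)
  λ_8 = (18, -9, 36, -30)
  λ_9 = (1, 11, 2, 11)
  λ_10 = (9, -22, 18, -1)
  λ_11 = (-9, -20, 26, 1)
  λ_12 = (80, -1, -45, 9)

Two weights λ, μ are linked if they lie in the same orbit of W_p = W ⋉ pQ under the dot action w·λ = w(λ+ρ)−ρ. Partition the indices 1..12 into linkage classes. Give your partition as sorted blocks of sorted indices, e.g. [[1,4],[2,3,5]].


Root system D_4: the 4×4 matrix C matches after relabeling.

Each λ_j+ρ reduced to Ā_29; 4-tuples below use C's row order:

  [1] (6, 5, 6, 1);  [2] (3, 10, 5, 0);  [3] (8, 19, 0, 2);  [4] (3, 10, 5, 0);  [5] (1, 1, 7, 2);  [6] (2, 12, 0, 12);  [7] (8, 19, 0, 2);  [8] (8, 19, 0, 2);  [9] (2, 12, 0, 12);  [10] (8, 19, 0, 2);  [11] (8, 19, 0, 2);  [12] (3, 10, 5, 0)

Grouping the 12 weights by Ā_29-representative: 5 linkage classes.

[[1], [2, 4, 12], [3, 7, 8, 10, 11], [5], [6, 9]]


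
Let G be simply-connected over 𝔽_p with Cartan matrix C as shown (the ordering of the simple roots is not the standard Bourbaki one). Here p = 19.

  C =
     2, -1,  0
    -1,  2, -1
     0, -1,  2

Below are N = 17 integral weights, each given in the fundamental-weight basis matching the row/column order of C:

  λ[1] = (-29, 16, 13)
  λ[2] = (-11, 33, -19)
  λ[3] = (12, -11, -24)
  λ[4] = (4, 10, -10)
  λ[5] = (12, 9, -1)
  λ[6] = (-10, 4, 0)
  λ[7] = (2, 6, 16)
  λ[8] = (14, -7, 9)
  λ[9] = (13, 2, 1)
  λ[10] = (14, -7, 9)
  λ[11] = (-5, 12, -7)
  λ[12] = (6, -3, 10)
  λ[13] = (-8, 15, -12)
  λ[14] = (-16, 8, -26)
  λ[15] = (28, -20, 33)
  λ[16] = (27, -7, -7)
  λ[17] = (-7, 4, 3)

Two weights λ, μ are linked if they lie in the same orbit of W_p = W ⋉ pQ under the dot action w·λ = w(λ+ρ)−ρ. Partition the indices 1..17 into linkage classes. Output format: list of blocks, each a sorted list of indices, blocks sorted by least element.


Cartan matrix: type A_3 (|W|=24); un-permuting the 3 rows.

Ā_19 reps of the 17 weights (A_3, coords as presented):

  1: (5, 2, 9);  2: (5, 1, 3);  3: (5, 1, 3);  4: (5, 2, 9);  5: (9, 6, 4);  6: (5, 1, 3);  7: (5, 2, 9);  8: (9, 6, 4);  9: (14, 3, 2);  10: (9, 6, 4);  11: (4, 3, 6);  12: (5, 2, 9);  13: (5, 2, 9);  14: (4, 3, 6);  15: (9, 6, 4);  16: (7, 3, 3);  17: (5, 1, 3)

Partition of {1..17} into 6 W_19-dot-orbits:

[[1, 4, 7, 12, 13], [2, 3, 6, 17], [5, 8, 10, 15], [9], [11, 14], [16]]


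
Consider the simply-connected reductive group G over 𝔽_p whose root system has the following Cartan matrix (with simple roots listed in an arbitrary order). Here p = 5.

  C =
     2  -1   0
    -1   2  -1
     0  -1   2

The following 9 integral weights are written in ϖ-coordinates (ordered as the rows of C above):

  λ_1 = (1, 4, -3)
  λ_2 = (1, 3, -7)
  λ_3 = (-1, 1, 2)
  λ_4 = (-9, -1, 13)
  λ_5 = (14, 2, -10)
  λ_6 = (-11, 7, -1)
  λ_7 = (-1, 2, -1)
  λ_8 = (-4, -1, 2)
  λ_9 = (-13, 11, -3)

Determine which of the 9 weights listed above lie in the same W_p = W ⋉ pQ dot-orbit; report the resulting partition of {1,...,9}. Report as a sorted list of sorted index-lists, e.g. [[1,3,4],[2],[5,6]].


Cartan matrix: type A_3 (|W|=24); un-permuting the 3 rows.

Folding the 9 weights λ_j+ρ into Ā_5 (reps in the given 3-coord order):

    [1] (0, 3, 0)
    [2] (1, 1, 3)
    [3] (0, 2, 3)
    [4] (1, 0, 3)
    [5] (1, 0, 3)
    [6] (0, 3, 0)
    [7] (0, 3, 0)
    [8] (0, 3, 0)
    [9] (0, 3, 0)

The 9 indices split into 4 linkage classes (same alcove rep ⇔ same W_5-dot-orbit):

[[1, 6, 7, 8, 9], [2], [3], [4, 5]]


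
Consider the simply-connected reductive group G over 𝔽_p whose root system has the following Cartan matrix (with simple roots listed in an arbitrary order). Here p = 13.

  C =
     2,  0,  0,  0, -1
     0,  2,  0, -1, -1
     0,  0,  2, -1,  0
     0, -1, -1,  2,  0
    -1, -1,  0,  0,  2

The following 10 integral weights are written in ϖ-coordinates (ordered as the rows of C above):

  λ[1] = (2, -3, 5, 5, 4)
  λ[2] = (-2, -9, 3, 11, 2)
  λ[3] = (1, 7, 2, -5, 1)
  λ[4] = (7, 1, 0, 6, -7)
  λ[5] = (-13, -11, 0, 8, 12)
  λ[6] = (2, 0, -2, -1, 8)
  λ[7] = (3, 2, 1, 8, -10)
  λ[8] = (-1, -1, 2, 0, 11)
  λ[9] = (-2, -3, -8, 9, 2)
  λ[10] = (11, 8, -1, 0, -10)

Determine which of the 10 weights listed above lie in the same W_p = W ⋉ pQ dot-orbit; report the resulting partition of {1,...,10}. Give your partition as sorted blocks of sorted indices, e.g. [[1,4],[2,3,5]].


C ↔ A_5 under row/col permutation; |W(A_5)| = 720.

Alcove-folded reps (p=13, 10 weights, presented ϖ-order):

  λ_1+ρ ↦ (2, 2, 1, 4, 1) · λ_2+ρ ↦ (2, 2, 1, 4, 1) · λ_3+ρ ↦ (2, 4, 1, 3, 2) · λ_4+ρ ↦ (2, 4, 1, 3, 2) · λ_5+ρ ↦ (3, 0, 0, 1, 9) · λ_6+ρ ↦ (3, 0, 0, 1, 9) · λ_7+ρ ↦ (2, 4, 1, 3, 2) · λ_8+ρ ↦ (3, 0, 0, 1, 9) · λ_9+ρ ↦ (1, 2, 7, 1, 0) · λ_10+ρ ↦ (3, 0, 0, 1, 9)

Linkage partition of the 10 weights (4 classes, p=13):

[[1, 2], [3, 4, 7], [5, 6, 8, 10], [9]]


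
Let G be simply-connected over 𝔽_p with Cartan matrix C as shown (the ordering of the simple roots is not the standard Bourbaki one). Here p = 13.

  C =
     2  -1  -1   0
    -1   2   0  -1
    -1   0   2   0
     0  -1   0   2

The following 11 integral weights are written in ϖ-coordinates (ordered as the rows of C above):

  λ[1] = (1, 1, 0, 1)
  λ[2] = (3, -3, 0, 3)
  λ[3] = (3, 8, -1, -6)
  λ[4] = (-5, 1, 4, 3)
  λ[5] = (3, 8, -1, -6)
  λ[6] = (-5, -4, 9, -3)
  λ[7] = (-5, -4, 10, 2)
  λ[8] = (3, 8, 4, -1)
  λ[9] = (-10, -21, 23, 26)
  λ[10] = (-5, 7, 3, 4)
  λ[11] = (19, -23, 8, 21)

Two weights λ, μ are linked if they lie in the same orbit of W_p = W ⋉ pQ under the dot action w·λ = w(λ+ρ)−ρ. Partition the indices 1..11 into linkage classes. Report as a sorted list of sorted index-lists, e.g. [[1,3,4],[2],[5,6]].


Root system A_4: the 4×4 matrix C matches after relabeling.

Ā_13 reps of the 11 weights (A_4, coords as presented):

    λ_1+ρ ↦ (2, 2, 1, 2)
    λ_2+ρ ↦ (2, 2, 1, 2)
    λ_3+ρ ↦ (4, 4, 0, 5)
    λ_4+ρ ↦ (2, 2, 1, 2)
    λ_5+ρ ↦ (4, 4, 0, 5)
    λ_6+ρ ↦ (2, 3, 1, 4)
    λ_7+ρ ↦ (3, 0, 4, 4)
    λ_8+ρ ↦ (4, 4, 0, 5)
    λ_9+ρ ↦ (2, 2, 1, 2)
    λ_10+ρ ↦ (4, 4, 0, 5)
    λ_11+ρ ↦ (3, 0, 4, 4)

The 11 indices split into 4 linkage classes (same alcove rep ⇔ same W_13-dot-orbit):

[[1, 2, 4, 9], [3, 5, 8, 10], [6], [7, 11]]


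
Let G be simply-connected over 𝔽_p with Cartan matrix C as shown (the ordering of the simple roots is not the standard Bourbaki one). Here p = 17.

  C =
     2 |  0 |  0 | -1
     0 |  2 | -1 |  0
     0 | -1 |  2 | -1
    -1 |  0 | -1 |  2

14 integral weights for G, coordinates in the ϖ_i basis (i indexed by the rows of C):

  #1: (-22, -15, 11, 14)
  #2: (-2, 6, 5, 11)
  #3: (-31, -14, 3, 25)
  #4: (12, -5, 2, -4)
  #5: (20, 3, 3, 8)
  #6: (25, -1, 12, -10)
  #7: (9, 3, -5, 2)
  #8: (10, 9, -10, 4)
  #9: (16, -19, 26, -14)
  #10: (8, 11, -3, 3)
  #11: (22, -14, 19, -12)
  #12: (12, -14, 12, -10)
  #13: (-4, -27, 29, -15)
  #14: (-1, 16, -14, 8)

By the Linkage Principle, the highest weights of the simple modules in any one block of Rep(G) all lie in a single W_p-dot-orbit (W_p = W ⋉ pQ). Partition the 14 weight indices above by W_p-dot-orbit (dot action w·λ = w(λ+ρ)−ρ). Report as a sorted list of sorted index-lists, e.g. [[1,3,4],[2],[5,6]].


C ↔ A_4 under row/col permutation; |W(A_4)| = 120.

W_17-reps of the 14 weights in Ā_17 (same 4-coord order as C):

  [1] (3, 4, 2, 2)
  [2] (7, 1, 5, 4)
  [3] (4, 4, 9, 0)
  [4] (9, 0, 3, 1)
  [5] (4, 4, 9, 0)
  [6] (4, 4, 9, 0)
  [7] (9, 0, 3, 1)
  [8] (7, 1, 5, 4)
  [9] (9, 0, 3, 1)
  [10] (3, 4, 2, 2)
  [11] (3, 4, 2, 2)
  [12] (4, 4, 9, 0)
  [13] (9, 0, 3, 1)
  [14] (4, 4, 9, 0)

Linkage partition of the 14 weights (4 classes, p=17):

[[1, 10, 11], [2, 8], [3, 5, 6, 12, 14], [4, 7, 9, 13]]


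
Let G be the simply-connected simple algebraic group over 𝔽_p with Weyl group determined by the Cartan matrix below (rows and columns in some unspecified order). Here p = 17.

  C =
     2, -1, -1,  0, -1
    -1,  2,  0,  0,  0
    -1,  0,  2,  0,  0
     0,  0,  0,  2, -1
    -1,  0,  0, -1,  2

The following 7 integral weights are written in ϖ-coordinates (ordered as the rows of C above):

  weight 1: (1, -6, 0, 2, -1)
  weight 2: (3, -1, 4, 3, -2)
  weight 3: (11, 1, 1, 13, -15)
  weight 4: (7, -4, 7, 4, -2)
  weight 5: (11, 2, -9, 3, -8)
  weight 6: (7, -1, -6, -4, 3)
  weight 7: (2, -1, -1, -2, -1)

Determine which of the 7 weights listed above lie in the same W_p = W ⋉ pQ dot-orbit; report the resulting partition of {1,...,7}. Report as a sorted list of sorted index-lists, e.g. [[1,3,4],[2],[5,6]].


Dynkin diagram of C (from the 8 off-diagonal −1 entries): D_5.

Folding the 7 weights λ_j+ρ into Ā_17 (reps in the given 5-coord order):

  1: (2, 0, 0, 0, 1)
  2: (3, 0, 5, 3, 1)
  3: (2, 0, 0, 0, 1)
  4: (3, 0, 5, 3, 1)
  5: (3, 0, 5, 3, 1)
  6: (3, 0, 5, 3, 1)
  7: (2, 0, 0, 0, 1)

Partition of {1..7} into 2 W_17-dot-orbits:

[[1, 3, 7], [2, 4, 5, 6]]


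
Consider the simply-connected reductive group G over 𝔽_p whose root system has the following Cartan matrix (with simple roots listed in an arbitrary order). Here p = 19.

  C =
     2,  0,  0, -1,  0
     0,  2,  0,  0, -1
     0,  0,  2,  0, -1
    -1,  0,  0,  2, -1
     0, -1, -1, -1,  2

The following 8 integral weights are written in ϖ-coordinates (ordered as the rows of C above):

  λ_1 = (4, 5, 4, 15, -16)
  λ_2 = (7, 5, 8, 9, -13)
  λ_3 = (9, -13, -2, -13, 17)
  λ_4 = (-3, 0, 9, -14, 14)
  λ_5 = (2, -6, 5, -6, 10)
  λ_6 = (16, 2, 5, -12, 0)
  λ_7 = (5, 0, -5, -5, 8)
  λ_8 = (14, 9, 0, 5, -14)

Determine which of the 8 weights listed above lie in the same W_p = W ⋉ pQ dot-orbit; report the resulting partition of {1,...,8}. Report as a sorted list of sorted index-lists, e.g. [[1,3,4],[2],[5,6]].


D_5 Cartan matrix, 5 simple roots permuted; ρ=(1,1,1,1,1).

Folding the 8 weights λ_j+ρ into Ā_19 (reps in the given 5-coord order):

  [1] (2, 5, 6, 1, 1) · [2] (6, 6, 3, 0, 1) · [3] (2, 5, 6, 1, 1) · [4] (6, 6, 3, 0, 1) · [5] (2, 5, 6, 1, 1) · [6] (6, 6, 3, 0, 1) · [7] (2, 1, 4, 4, 1) · [8] (6, 6, 3, 0, 1)

3 distinct reps among the 8 weights ⇒ 3 W_19-linkage classes:

[[1, 3, 5], [2, 4, 6, 8], [7]]


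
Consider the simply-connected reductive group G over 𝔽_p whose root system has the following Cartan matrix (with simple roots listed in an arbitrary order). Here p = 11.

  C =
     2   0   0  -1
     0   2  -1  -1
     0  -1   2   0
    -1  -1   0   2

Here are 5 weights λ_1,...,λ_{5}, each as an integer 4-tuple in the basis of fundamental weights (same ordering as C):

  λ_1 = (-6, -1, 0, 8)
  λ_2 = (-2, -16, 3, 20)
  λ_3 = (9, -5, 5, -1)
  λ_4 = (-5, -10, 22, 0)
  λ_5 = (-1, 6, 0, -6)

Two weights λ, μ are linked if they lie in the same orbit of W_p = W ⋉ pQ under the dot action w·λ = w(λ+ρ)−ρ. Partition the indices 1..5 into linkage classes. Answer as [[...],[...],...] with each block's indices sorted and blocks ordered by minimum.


A_4 Cartan matrix, 4 simple roots permuted; ρ=(1,1,1,1).

Folding the 5 weights λ_j+ρ into Ā_11 (reps in the given 4-coord order):

  λ_1+ρ ↦ (5, 0, 1, 4)
  λ_2+ρ ↦ (5, 0, 1, 4)
  λ_3+ρ ↦ (5, 0, 1, 4)
  λ_4+ρ ↦ (1, 1, 0, 2)
  λ_5+ρ ↦ (5, 2, 1, 0)

The 5 indices split into 3 linkage classes (same alcove rep ⇔ same W_11-dot-orbit):

[[1, 2, 3], [4], [5]]


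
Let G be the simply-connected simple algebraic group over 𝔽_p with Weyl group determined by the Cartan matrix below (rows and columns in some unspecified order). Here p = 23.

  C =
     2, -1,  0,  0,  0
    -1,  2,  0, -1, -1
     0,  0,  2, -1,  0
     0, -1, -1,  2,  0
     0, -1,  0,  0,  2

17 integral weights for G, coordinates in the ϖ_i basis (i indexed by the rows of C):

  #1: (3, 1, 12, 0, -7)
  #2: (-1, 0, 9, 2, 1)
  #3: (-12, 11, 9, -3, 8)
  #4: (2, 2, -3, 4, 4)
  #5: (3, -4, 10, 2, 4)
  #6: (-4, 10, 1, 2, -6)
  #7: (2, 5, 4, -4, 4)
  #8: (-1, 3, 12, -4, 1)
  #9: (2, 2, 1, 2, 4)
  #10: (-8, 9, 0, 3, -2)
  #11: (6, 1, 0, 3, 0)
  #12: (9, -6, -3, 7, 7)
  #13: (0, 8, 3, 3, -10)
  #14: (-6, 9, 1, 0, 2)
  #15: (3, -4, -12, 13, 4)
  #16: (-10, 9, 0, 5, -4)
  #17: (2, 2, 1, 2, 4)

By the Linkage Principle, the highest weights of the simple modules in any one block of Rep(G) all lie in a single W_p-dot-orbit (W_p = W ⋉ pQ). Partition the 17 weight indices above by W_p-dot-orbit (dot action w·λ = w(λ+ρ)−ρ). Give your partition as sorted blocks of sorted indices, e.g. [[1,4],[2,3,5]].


Dynkin diagram of C (from the 8 off-diagonal −1 entries): D_5.

Each λ_j+ρ reduced to Ā_23; 5-tuples below use C's row order:

  1: (0, 1, 10, 3, 2);  2: (0, 1, 10, 3, 2);  3: (5, 5, 2, 1, 3);  4: (3, 3, 2, 3, 5);  5: (1, 3, 11, 0, 2);  6: (3, 3, 2, 3, 5);  7: (3, 3, 2, 3, 5);  8: (0, 1, 10, 3, 2);  9: (3, 3, 2, 3, 5);  10: (7, 2, 1, 4, 1);  11: (7, 2, 1, 4, 1);  12: (5, 5, 2, 1, 3);  13: (1, 0, 4, 4, 9);  14: (5, 5, 2, 1, 3);  15: (1, 3, 11, 0, 2);  16: (7, 2, 1, 4, 1);  17: (3, 3, 2, 3, 5)

The 17 indices split into 6 linkage classes (same alcove rep ⇔ same W_23-dot-orbit):

[[1, 2, 8], [3, 12, 14], [4, 6, 7, 9, 17], [5, 15], [10, 11, 16], [13]]


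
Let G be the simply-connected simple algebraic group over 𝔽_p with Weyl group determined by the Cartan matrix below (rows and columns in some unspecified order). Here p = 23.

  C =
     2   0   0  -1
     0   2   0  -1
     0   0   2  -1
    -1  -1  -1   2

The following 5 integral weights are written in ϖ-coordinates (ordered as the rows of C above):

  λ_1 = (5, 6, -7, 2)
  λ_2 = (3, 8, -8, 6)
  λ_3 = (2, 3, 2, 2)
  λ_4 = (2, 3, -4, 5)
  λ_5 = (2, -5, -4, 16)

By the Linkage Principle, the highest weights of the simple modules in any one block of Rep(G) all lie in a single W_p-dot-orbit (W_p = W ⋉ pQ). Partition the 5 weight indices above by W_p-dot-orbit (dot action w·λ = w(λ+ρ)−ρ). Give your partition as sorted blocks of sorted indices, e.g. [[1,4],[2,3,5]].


Type D_4, rank 4, |W|=192; reorder rows/cols to standard.

λ_j+ρ reflected into Ā_23 (⟨·,θ^∨⟩≤23); 4-tuples as given:

  λ_1 → (3, 4, 3, 3);  λ_2 → (4, 9, 7, 0);  λ_3 → (3, 4, 3, 3);  λ_4 → (3, 4, 3, 3);  λ_5 → (3, 4, 3, 3)

Linkage partition of the 5 weights (2 classes, p=23):

[[1, 3, 4, 5], [2]]


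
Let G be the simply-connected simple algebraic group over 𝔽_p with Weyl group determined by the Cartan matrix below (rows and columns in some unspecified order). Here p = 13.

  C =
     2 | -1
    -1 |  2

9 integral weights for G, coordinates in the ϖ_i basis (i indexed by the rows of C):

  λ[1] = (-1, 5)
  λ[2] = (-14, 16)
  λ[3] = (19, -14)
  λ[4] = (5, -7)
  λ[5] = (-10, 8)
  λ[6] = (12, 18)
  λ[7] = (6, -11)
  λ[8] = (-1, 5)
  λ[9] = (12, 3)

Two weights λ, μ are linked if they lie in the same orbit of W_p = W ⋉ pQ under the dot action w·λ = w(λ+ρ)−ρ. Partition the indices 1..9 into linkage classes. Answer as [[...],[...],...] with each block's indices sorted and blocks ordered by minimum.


Cartan matrix: type A_2 (|W|=6); un-permuting the 2 rows.

Alcove-folded reps (p=13, 9 weights, presented ϖ-order):

  λ_1+ρ ↦ (0, 6) · λ_2+ρ ↦ (9, 0) · λ_3+ρ ↦ (0, 6) · λ_4+ρ ↦ (0, 6) · λ_5+ρ ↦ (9, 0) · λ_6+ρ ↦ (0, 6) · λ_7+ρ ↦ (3, 7) · λ_8+ρ ↦ (0, 6) · λ_9+ρ ↦ (9, 0)

Partition of {1..9} into 3 W_13-dot-orbits:

[[1, 3, 4, 6, 8], [2, 5, 9], [7]]


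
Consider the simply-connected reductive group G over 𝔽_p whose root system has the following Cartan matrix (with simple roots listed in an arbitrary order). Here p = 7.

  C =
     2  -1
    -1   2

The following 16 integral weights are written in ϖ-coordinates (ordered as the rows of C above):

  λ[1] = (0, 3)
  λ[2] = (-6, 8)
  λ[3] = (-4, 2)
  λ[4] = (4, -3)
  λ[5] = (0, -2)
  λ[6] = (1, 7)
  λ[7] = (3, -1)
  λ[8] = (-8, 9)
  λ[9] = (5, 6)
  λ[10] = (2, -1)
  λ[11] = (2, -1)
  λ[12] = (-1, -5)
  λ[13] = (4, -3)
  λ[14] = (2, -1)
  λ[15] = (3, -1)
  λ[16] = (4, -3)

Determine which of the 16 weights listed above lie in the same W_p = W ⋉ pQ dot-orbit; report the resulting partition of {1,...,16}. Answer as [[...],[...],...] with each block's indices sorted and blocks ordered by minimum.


Cartan matrix: type A_2 (|W|=6); un-permuting the 2 rows.

Folding the 16 weights λ_j+ρ into Ā_7 (reps in the given 2-coord order):

  λ_1+ρ ↦ (1, 4) · λ_2+ρ ↦ (3, 2) · λ_3+ρ ↦ (3, 0) · λ_4+ρ ↦ (3, 2) · λ_5+ρ ↦ (0, 1) · λ_6+ρ ↦ (1, 4) · λ_7+ρ ↦ (4, 0) · λ_8+ρ ↦ (4, 0) · λ_9+ρ ↦ (0, 1) · λ_10+ρ ↦ (3, 0) · λ_11+ρ ↦ (3, 0) · λ_12+ρ ↦ (4, 0) · λ_13+ρ ↦ (3, 2) · λ_14+ρ ↦ (3, 0) · λ_15+ρ ↦ (4, 0) · λ_16+ρ ↦ (3, 2)

Partition of {1..16} into 5 W_7-dot-orbits:

[[1, 6], [2, 4, 13, 16], [3, 10, 11, 14], [5, 9], [7, 8, 12, 15]]
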